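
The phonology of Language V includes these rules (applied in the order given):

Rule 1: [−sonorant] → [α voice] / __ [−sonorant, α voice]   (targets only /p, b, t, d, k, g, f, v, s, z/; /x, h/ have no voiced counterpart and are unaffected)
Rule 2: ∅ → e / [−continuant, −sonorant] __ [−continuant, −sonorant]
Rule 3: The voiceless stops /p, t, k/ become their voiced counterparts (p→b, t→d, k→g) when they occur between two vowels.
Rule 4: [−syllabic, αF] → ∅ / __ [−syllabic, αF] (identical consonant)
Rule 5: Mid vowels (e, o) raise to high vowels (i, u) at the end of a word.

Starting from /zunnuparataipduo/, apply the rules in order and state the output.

zunubaradaibeduu

Rule 1 (regressive voicing assimilation): /p/ precedes the voiced obstruent /d/, so it voices to [b] by assimilation. /zunnuparataipduo/ → zunnuparataibduo.
Rule 2 (stop-cluster e-epenthesis): /b/ and /d/ form a stop–stop cluster, so [e] is inserted between them. /zunnuparataibduo/ → zunnuparataibeduo.
Rule 3 (intervocalic voicing): /p/ is a voiceless stop between vowels /u/ and /a/, so it voices to [b]. /t/ is a voiceless stop between vowels /a/ and /a/, so it voices to [d]. /zunnuparataibeduo/ → zunnubaradaibeduo.
Rule 4 (degemination): /nn/ is a geminate; the first /n/ deletes. /zunnubaradaibeduo/ → zunubaradaibeduo.
Rule 5 (final vowel raising): /o/ is a mid vowel in word-final position, so it raises to [u]. /zunubaradaibeduo/ → zunubaradaibeduu.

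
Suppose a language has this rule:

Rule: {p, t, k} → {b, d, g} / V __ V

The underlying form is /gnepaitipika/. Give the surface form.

gnebaidibiga

/p/ is a voiceless stop between vowels /e/ and /a/, so it voices to [b].
/t/ is a voiceless stop between vowels /i/ and /i/, so it voices to [d].
/p/ is a voiceless stop between vowels /i/ and /i/, so it voices to [b].
/k/ is a voiceless stop between vowels /i/ and /a/, so it voices to [g].
Surface form: [gnebaidibiga].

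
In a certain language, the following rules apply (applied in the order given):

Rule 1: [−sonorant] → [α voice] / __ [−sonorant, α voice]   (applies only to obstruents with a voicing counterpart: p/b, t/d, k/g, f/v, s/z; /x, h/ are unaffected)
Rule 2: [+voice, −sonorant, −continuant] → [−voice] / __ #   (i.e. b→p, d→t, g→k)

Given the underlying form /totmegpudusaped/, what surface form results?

totmekpudusapet

Rule 1 (regressive voicing assimilation): /g/ precedes the voiceless obstruent /p/, so it devoices to [k] by assimilation. /totmegpudusaped/ → totmekpudusaped.
Rule 2 (final devoicing): /d/ is a voiced stop in word-final position, so it devoices to [t]. /totmekpudusaped/ → totmekpudusapet.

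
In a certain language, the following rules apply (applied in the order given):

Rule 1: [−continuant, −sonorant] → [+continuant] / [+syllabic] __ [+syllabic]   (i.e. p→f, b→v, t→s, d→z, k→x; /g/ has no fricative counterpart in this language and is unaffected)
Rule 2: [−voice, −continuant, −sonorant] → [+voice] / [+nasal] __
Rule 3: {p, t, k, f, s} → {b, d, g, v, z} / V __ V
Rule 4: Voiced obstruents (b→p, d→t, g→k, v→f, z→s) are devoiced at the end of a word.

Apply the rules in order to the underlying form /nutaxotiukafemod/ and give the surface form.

Rule 1 (intervocalic spirantization): /t/ is a stop between vowels /u/ and /a/, so it spirantizes to the fricative [s]. /t/ is a stop between vowels /o/ and /i/, so it spirantizes to the fricative [s]. /k/ is a stop between vowels /u/ and /a/, so it spirantizes to the fricative [x]. /nutaxotiukafemod/ → nusaxosiuxafemod.
Rule 2 (post-nasal voicing): no segment meets the environment; /nusaxosiuxafemod/ is unchanged.
Rule 3 (intervocalic voicing): /s/ is a voiceless obstruent between vowels /u/ and /a/, so it voices to [z]. /s/ is a voiceless obstruent between vowels /o/ and /i/, so it voices to [z]. /f/ is a voiceless obstruent between vowels /a/ and /e/, so it voices to [v]. /nusaxosiuxafemod/ → nuzaxoziuxavemod.
Rule 4 (final devoicing): /d/ is a voiced obstruent in word-final position, so it devoices to [t]. /nuzaxoziuxavemod/ → nuzaxoziuxavemot.

nuzaxoziuxavemot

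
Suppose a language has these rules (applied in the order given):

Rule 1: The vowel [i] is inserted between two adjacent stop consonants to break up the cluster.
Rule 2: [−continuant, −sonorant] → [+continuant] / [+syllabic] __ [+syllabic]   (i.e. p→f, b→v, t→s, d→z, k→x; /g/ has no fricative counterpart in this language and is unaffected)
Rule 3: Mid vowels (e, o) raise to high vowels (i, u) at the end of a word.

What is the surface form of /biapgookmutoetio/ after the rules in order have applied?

Rule 1 (stop-cluster i-epenthesis): /p/ and /g/ form a stop–stop cluster, so [i] is inserted between them. /biapgookmutoetio/ → biapigookmutoetio.
Rule 2 (intervocalic spirantization): /p/ is a stop between vowels /a/ and /i/, so it spirantizes to the fricative [f]. /t/ is a stop between vowels /u/ and /o/, so it spirantizes to the fricative [s]. /t/ is a stop between vowels /e/ and /i/, so it spirantizes to the fricative [s]. /biapigookmutoetio/ → biafigookmusoesio.
Rule 3 (final vowel raising): /o/ is a mid vowel in word-final position, so it raises to [u]. /biafigookmusoesio/ → biafigookmusoesiu.

biafigookmusoesiu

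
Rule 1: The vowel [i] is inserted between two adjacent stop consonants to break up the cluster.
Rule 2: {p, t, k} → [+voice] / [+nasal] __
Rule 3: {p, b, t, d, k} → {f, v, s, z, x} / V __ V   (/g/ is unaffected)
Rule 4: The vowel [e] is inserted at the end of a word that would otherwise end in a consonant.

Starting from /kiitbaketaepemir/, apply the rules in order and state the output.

kiisivaxesaefemire

Rule 1 (stop-cluster i-epenthesis): /t/ and /b/ form a stop–stop cluster, so [i] is inserted between them. /kiitbaketaepemir/ → kiitibaketaepemir.
Rule 2 (post-nasal voicing): no segment meets the environment; /kiitibaketaepemir/ is unchanged.
Rule 3 (intervocalic spirantization): /t/ is a stop between vowels /i/ and /i/, so it spirantizes to the fricative [s]. /b/ is a stop between vowels /i/ and /a/, so it spirantizes to the fricative [v]. /k/ is a stop between vowels /a/ and /e/, so it spirantizes to the fricative [x]. /t/ is a stop between vowels /e/ and /a/, so it spirantizes to the fricative [s]. /p/ is a stop between vowels /e/ and /e/, so it spirantizes to the fricative [f]. /kiitibaketaepemir/ → kiisivaxesaefemir.
Rule 4 (final e-epenthesis): the form ends in the consonant /r/, so [e] is inserted word-finally. /kiisivaxesaefemir/ → kiisivaxesaefemire.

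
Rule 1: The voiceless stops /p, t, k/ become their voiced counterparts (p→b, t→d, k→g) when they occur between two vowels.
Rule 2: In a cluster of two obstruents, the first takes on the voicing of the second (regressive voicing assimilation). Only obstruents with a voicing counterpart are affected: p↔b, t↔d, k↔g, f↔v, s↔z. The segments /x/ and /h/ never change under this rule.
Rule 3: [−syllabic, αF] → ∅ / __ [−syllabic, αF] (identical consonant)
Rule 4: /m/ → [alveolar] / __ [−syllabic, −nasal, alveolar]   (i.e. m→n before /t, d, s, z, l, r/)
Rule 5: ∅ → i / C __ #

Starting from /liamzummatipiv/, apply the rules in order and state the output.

lianzumadibivi

Rule 1 (intervocalic voicing): /t/ is a voiceless stop between vowels /a/ and /i/, so it voices to [d]. /p/ is a voiceless stop between vowels /i/ and /i/, so it voices to [b]. /liamzummatipiv/ → liamzummadibiv.
Rule 2 (regressive voicing assimilation): no segment meets the environment; /liamzummadibiv/ is unchanged.
Rule 3 (degemination): /mm/ is a geminate; the first /m/ deletes. /liamzummadibiv/ → liamzumadibiv.
Rule 4 (nasal place assimilation): /m/ precedes the alveolar consonant /z/, so it assimilates in place to [n]. /liamzumadibiv/ → lianzumadibiv.
Rule 5 (final i-epenthesis): the form ends in the consonant /v/, so [i] is inserted word-finally. /lianzumadibiv/ → lianzumadibivi.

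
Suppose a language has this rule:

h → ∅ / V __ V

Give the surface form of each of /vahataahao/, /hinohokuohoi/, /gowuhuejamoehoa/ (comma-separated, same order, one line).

vaataaao, hinookuooi, gowuuejamoeoa

/vahataahao/: /h/ occurs between vowels /a/ and /a/, so it deletes. /h/ occurs between vowels /a/ and /a/, so it deletes. → [vaataaao].
/hinohokuohoi/: /h/ occurs between vowels /o/ and /o/, so it deletes. /h/ occurs between vowels /o/ and /o/, so it deletes. → [hinookuooi].
/gowuhuejamoehoa/: /h/ occurs between vowels /u/ and /u/, so it deletes. /h/ occurs between vowels /e/ and /o/, so it deletes. → [gowuuejamoeoa].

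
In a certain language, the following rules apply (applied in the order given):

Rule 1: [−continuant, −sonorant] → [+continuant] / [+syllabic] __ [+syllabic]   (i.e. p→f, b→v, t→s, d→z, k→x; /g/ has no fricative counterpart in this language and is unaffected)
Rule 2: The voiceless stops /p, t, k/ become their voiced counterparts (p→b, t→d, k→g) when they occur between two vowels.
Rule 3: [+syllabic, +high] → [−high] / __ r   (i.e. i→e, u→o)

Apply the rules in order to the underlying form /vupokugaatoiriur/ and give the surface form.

Rule 1 (intervocalic spirantization): /p/ is a stop between vowels /u/ and /o/, so it spirantizes to the fricative [f]. /k/ is a stop between vowels /o/ and /u/, so it spirantizes to the fricative [x]. /t/ is a stop between vowels /a/ and /o/, so it spirantizes to the fricative [s]. /vupokugaatoiriur/ → vufoxugaasoiriur.
Rule 2 (intervocalic voicing): no segment meets the environment; /vufoxugaasoiriur/ is unchanged.
Rule 3 (pre-rhotic lowering): /i/ is a high vowel immediately before /r/, so it lowers to [e]. /u/ is a high vowel immediately before /r/, so it lowers to [o]. /vufoxugaasoiriur/ → vufoxugaasoerior.

vufoxugaasoerior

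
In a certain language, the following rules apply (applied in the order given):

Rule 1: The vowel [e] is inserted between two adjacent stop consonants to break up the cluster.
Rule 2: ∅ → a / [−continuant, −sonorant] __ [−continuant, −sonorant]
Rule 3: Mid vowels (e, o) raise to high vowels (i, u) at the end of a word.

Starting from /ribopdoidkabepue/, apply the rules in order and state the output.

ribopedoidekabepui

Rule 1 (stop-cluster e-epenthesis): /p/ and /d/ form a stop–stop cluster, so [e] is inserted between them. /d/ and /k/ form a stop–stop cluster, so [e] is inserted between them. /ribopdoidkabepue/ → ribopedoidekabepue.
Rule 2 (stop-cluster a-epenthesis): no segment meets the environment; /ribopedoidekabepue/ is unchanged.
Rule 3 (final vowel raising): /e/ is a mid vowel in word-final position, so it raises to [i]. /ribopedoidekabepue/ → ribopedoidekabepui.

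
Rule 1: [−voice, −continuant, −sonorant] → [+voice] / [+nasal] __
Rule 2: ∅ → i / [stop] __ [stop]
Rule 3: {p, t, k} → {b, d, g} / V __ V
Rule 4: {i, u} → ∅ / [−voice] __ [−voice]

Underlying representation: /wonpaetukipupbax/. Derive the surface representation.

wonbaedugibubibax

Rule 1 (post-nasal voicing): /p/ is a voiceless stop immediately after the nasal /n/, so it voices to [b]. /wonpaetukipupbax/ → wonbaetukipupbax.
Rule 2 (stop-cluster i-epenthesis): /p/ and /b/ form a stop–stop cluster, so [i] is inserted between them. /wonbaetukipupbax/ → wonbaetukipupibax.
Rule 3 (intervocalic voicing): /t/ is a voiceless stop between vowels /e/ and /u/, so it voices to [d]. /k/ is a voiceless stop between vowels /u/ and /i/, so it voices to [g]. /p/ is a voiceless stop between vowels /i/ and /u/, so it voices to [b]. /p/ is a voiceless stop between vowels /u/ and /i/, so it voices to [b]. /wonbaetukipupibax/ → wonbaedugibubibax.
Rule 4 (high vowel syncope): no segment meets the environment; /wonbaedugibubibax/ is unchanged.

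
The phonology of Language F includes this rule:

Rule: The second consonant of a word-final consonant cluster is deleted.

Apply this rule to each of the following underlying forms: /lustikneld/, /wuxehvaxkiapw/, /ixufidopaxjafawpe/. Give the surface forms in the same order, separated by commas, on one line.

/lustikneld/: /d/ is the second consonant of a word-final cluster /ld/, so it deletes. → [lustiknel].
/wuxehvaxkiapw/: /w/ is the second consonant of a word-final cluster /pw/, so it deletes. → [wuxehvaxkiap].
/ixufidopaxjafawpe/: the rule's environment is not met; surfaces unchanged as [ixufidopaxjafawpe].

lustiknel, wuxehvaxkiap, ixufidopaxjafawpe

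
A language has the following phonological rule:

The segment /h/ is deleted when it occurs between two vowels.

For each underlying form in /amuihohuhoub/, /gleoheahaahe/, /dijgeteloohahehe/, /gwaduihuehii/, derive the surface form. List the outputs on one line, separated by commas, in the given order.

amuiououb, gleoeaaae, dijgetelooaee, gwaduiueii

/amuihohuhoub/: /h/ occurs between vowels /i/ and /o/, so it deletes. /h/ occurs between vowels /o/ and /u/, so it deletes. /h/ occurs between vowels /u/ and /o/, so it deletes. → [amuiououb].
/gleoheahaahe/: /h/ occurs between vowels /o/ and /e/, so it deletes. /h/ occurs between vowels /a/ and /a/, so it deletes. /h/ occurs between vowels /a/ and /e/, so it deletes. → [gleoeaaae].
/dijgeteloohahehe/: /h/ occurs between vowels /o/ and /a/, so it deletes. /h/ occurs between vowels /a/ and /e/, so it deletes. /h/ occurs between vowels /e/ and /e/, so it deletes. → [dijgetelooaee].
/gwaduihuehii/: /h/ occurs between vowels /i/ and /u/, so it deletes. /h/ occurs between vowels /e/ and /i/, so it deletes. → [gwaduiueii].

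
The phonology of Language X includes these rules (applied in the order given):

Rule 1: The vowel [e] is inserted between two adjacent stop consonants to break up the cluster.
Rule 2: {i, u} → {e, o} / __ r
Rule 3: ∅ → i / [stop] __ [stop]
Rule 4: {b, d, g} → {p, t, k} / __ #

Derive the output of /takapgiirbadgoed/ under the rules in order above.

takapegierbadegoet

Rule 1 (stop-cluster e-epenthesis): /p/ and /g/ form a stop–stop cluster, so [e] is inserted between them. /d/ and /g/ form a stop–stop cluster, so [e] is inserted between them. /takapgiirbadgoed/ → takapegiirbadegoed.
Rule 2 (pre-rhotic lowering): /i/ is a high vowel immediately before /r/, so it lowers to [e]. /takapegiirbadegoed/ → takapegierbadegoed.
Rule 3 (stop-cluster i-epenthesis): no segment meets the environment; /takapegierbadegoed/ is unchanged.
Rule 4 (final devoicing): /d/ is a voiced stop in word-final position, so it devoices to [t]. /takapegierbadegoed/ → takapegierbadegoet.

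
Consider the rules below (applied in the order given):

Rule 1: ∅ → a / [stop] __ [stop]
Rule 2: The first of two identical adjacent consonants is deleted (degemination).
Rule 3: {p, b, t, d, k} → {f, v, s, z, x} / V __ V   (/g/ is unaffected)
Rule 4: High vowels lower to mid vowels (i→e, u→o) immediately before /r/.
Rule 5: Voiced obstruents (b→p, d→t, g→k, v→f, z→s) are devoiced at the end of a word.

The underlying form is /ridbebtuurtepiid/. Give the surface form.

rizavevasuortefiit

Rule 1 (stop-cluster a-epenthesis): /d/ and /b/ form a stop–stop cluster, so [a] is inserted between them. /b/ and /t/ form a stop–stop cluster, so [a] is inserted between them. /ridbebtuurtepiid/ → ridabebatuurtepiid.
Rule 2 (degemination): no segment meets the environment; /ridabebatuurtepiid/ is unchanged.
Rule 3 (intervocalic spirantization): /d/ is a stop between vowels /i/ and /a/, so it spirantizes to the fricative [z]. /b/ is a stop between vowels /a/ and /e/, so it spirantizes to the fricative [v]. /b/ is a stop between vowels /e/ and /a/, so it spirantizes to the fricative [v]. /t/ is a stop between vowels /a/ and /u/, so it spirantizes to the fricative [s]. /p/ is a stop between vowels /e/ and /i/, so it spirantizes to the fricative [f]. /ridabebatuurtepiid/ → rizavevasuurtefiid.
Rule 4 (pre-rhotic lowering): /u/ is a high vowel immediately before /r/, so it lowers to [o]. /rizavevasuurtefiid/ → rizavevasuortefiid.
Rule 5 (final devoicing): /d/ is a voiced obstruent in word-final position, so it devoices to [t]. /rizavevasuortefiid/ → rizavevasuortefiit.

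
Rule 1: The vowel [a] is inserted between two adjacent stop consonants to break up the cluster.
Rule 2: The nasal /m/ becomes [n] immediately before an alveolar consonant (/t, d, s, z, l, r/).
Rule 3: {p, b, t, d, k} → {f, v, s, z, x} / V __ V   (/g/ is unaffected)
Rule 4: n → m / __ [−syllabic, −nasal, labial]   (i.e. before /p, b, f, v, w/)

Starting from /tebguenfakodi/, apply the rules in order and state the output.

tevaguemfaxozi

Rule 1 (stop-cluster a-epenthesis): /b/ and /g/ form a stop–stop cluster, so [a] is inserted between them. /tebguenfakodi/ → tebaguenfakodi.
Rule 2 (nasal place assimilation): no segment meets the environment; /tebaguenfakodi/ is unchanged.
Rule 3 (intervocalic spirantization): /b/ is a stop between vowels /e/ and /a/, so it spirantizes to the fricative [v]. /k/ is a stop between vowels /a/ and /o/, so it spirantizes to the fricative [x]. /d/ is a stop between vowels /o/ and /i/, so it spirantizes to the fricative [z]. /tebaguenfakodi/ → tevaguenfaxozi.
Rule 4 (nasal place assimilation): /n/ precedes the labial consonant /f/, so it assimilates in place to [m]. /tevaguenfaxozi/ → tevaguemfaxozi.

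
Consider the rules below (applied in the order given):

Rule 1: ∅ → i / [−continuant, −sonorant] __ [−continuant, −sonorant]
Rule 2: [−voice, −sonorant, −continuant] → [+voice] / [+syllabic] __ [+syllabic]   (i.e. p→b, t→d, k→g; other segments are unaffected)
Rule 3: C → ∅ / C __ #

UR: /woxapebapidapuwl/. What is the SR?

woxabebabidabuw

Rule 1 (stop-cluster i-epenthesis): no segment meets the environment; /woxapebapidapuwl/ is unchanged.
Rule 2 (intervocalic voicing): /p/ is a voiceless stop between vowels /a/ and /e/, so it voices to [b]. /p/ is a voiceless stop between vowels /a/ and /i/, so it voices to [b]. /p/ is a voiceless stop between vowels /a/ and /u/, so it voices to [b]. /woxapebapidapuwl/ → woxabebabidabuwl.
Rule 3 (final cluster simplification): /l/ is the second consonant of a word-final cluster /wl/, so it deletes. /woxabebabidabuwl/ → woxabebabidabuw.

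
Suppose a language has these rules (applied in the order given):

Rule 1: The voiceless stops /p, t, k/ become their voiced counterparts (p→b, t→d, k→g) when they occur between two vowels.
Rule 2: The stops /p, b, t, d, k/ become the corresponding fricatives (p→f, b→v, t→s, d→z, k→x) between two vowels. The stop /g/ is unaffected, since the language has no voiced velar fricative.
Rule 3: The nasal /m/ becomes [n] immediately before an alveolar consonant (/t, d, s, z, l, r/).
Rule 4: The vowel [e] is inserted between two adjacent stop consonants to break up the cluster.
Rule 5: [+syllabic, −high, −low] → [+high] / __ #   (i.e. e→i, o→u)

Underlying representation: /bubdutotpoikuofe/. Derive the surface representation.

Rule 1 (intervocalic voicing): /t/ is a voiceless stop between vowels /u/ and /o/, so it voices to [d]. /k/ is a voiceless stop between vowels /i/ and /u/, so it voices to [g]. /bubdutotpoikuofe/ → bubdudotpoiguofe.
Rule 2 (intervocalic spirantization): /d/ is a stop between vowels /u/ and /o/, so it spirantizes to the fricative [z]. /bubdudotpoiguofe/ → bubduzotpoiguofe.
Rule 3 (nasal place assimilation): no segment meets the environment; /bubduzotpoiguofe/ is unchanged.
Rule 4 (stop-cluster e-epenthesis): /b/ and /d/ form a stop–stop cluster, so [e] is inserted between them. /t/ and /p/ form a stop–stop cluster, so [e] is inserted between them. /bubduzotpoiguofe/ → bubeduzotepoiguofe.
Rule 5 (final vowel raising): /e/ is a mid vowel in word-final position, so it raises to [i]. /bubeduzotepoiguofe/ → bubeduzotepoiguofi.

bubeduzotepoiguofi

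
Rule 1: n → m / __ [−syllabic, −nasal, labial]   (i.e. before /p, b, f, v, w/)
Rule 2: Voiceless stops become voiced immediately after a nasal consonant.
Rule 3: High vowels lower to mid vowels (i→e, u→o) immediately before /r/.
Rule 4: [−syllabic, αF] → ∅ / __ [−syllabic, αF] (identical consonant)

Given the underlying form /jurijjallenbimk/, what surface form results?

Rule 1 (nasal place assimilation): /n/ precedes the labial consonant /b/, so it assimilates in place to [m]. /jurijjallenbimk/ → jurijjallembimk.
Rule 2 (post-nasal voicing): /k/ is a voiceless stop immediately after the nasal /m/, so it voices to [g]. /jurijjallembimk/ → jurijjallembimg.
Rule 3 (pre-rhotic lowering): /u/ is a high vowel immediately before /r/, so it lowers to [o]. /jurijjallembimg/ → jorijjallembimg.
Rule 4 (degemination): /jj/ is a geminate; the first /j/ deletes. /ll/ is a geminate; the first /l/ deletes. /jorijjallembimg/ → jorijalembimg.

jorijalembimg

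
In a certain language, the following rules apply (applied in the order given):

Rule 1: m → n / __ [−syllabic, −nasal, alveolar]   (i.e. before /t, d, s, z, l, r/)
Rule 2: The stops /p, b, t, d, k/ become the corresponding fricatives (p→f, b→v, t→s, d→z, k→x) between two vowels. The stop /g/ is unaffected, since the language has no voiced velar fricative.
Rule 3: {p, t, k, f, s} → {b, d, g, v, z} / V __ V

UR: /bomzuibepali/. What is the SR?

Rule 1 (nasal place assimilation): /m/ precedes the alveolar consonant /z/, so it assimilates in place to [n]. /bomzuibepali/ → bonzuibepali.
Rule 2 (intervocalic spirantization): /b/ is a stop between vowels /i/ and /e/, so it spirantizes to the fricative [v]. /p/ is a stop between vowels /e/ and /a/, so it spirantizes to the fricative [f]. /bonzuibepali/ → bonzuivefali.
Rule 3 (intervocalic voicing): /f/ is a voiceless obstruent between vowels /e/ and /a/, so it voices to [v]. /bonzuivefali/ → bonzuivevali.

bonzuivevali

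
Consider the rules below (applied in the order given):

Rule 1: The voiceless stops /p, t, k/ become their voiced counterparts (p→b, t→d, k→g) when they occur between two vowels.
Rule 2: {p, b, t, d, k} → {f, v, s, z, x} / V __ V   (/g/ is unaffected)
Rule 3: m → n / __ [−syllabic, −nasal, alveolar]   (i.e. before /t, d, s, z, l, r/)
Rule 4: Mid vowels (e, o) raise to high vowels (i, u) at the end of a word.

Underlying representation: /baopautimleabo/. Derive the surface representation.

baovauzinleavu

Rule 1 (intervocalic voicing): /p/ is a voiceless stop between vowels /o/ and /a/, so it voices to [b]. /t/ is a voiceless stop between vowels /u/ and /i/, so it voices to [d]. /baopautimleabo/ → baobaudimleabo.
Rule 2 (intervocalic spirantization): /b/ is a stop between vowels /o/ and /a/, so it spirantizes to the fricative [v]. /d/ is a stop between vowels /u/ and /i/, so it spirantizes to the fricative [z]. /b/ is a stop between vowels /a/ and /o/, so it spirantizes to the fricative [v]. /baobaudimleabo/ → baovauzimleavo.
Rule 3 (nasal place assimilation): /m/ precedes the alveolar consonant /l/, so it assimilates in place to [n]. /baovauzimleavo/ → baovauzinleavo.
Rule 4 (final vowel raising): /o/ is a mid vowel in word-final position, so it raises to [u]. /baovauzinleavo/ → baovauzinleavu.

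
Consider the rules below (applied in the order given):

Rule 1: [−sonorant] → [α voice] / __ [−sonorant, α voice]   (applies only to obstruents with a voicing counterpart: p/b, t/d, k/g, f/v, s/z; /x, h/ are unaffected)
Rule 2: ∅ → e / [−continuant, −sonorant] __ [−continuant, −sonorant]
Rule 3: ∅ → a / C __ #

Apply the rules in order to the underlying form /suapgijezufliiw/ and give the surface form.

Rule 1 (regressive voicing assimilation): /p/ precedes the voiced obstruent /g/, so it voices to [b] by assimilation. /suapgijezufliiw/ → suabgijezufliiw.
Rule 2 (stop-cluster e-epenthesis): /b/ and /g/ form a stop–stop cluster, so [e] is inserted between them. /suabgijezufliiw/ → suabegijezufliiw.
Rule 3 (final a-epenthesis): the form ends in the consonant /w/, so [a] is inserted word-finally. /suabegijezufliiw/ → suabegijezufliiwa.

suabegijezufliiwa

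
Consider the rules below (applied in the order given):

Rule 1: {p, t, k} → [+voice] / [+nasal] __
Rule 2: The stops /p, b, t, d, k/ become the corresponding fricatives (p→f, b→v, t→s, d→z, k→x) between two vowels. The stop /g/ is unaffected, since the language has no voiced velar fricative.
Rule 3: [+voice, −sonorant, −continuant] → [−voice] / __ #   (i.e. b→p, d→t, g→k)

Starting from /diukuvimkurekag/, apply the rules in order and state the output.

Rule 1 (post-nasal voicing): /k/ is a voiceless stop immediately after the nasal /m/, so it voices to [g]. /diukuvimkurekag/ → diukuvimgurekag.
Rule 2 (intervocalic spirantization): /k/ is a stop between vowels /u/ and /u/, so it spirantizes to the fricative [x]. /k/ is a stop between vowels /e/ and /a/, so it spirantizes to the fricative [x]. /diukuvimgurekag/ → diuxuvimgurexag.
Rule 3 (final devoicing): /g/ is a voiced stop in word-final position, so it devoices to [k]. /diuxuvimgurexag/ → diuxuvimgurexak.

diuxuvimgurexak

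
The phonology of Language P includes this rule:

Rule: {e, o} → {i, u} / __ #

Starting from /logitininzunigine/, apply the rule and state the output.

Scanning /logitininzunigine/: /o/ at position 2 is not in the conditioning environment; /e/ is a mid vowel in word-final position, so it raises to [i].
Result: [logitininzunigini].

logitininzunigini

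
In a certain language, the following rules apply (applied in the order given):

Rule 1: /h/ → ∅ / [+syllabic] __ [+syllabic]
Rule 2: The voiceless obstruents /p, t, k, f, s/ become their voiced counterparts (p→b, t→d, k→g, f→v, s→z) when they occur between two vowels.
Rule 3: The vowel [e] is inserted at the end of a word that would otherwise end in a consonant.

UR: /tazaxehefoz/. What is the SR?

tazaxeevoze

Rule 1 (intervocalic h-deletion): /h/ occurs between vowels /e/ and /e/, so it deletes. /tazaxehefoz/ → tazaxeefoz.
Rule 2 (intervocalic voicing): /f/ is a voiceless obstruent between vowels /e/ and /o/, so it voices to [v]. /tazaxeefoz/ → tazaxeevoz.
Rule 3 (final e-epenthesis): the form ends in the consonant /z/, so [e] is inserted word-finally. /tazaxeevoz/ → tazaxeevoze.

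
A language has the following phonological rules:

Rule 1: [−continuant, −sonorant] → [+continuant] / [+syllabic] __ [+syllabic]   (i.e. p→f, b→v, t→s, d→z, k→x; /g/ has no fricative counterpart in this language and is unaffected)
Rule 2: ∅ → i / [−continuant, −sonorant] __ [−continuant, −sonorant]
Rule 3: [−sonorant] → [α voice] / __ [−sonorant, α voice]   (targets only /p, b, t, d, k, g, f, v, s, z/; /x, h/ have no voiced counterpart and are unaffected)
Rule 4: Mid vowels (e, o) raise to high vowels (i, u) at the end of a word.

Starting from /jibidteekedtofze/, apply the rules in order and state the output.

jividiteexeditovzi

Rule 1 (intervocalic spirantization): /b/ is a stop between vowels /i/ and /i/, so it spirantizes to the fricative [v]. /k/ is a stop between vowels /e/ and /e/, so it spirantizes to the fricative [x]. /jibidteekedtofze/ → jividteexedtofze.
Rule 2 (stop-cluster i-epenthesis): /d/ and /t/ form a stop–stop cluster, so [i] is inserted between them. /d/ and /t/ form a stop–stop cluster, so [i] is inserted between them. /jividteexedtofze/ → jividiteexeditofze.
Rule 3 (regressive voicing assimilation): /f/ precedes the voiced obstruent /z/, so it voices to [v] by assimilation. /jividiteexeditofze/ → jividiteexeditovze.
Rule 4 (final vowel raising): /e/ is a mid vowel in word-final position, so it raises to [i]. /jividiteexeditovze/ → jividiteexeditovzi.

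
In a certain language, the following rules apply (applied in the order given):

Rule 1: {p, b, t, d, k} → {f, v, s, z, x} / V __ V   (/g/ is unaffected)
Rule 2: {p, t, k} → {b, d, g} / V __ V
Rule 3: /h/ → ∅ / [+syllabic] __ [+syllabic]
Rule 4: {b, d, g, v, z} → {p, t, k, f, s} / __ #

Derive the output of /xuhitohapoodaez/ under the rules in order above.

Rule 1 (intervocalic spirantization): /t/ is a stop between vowels /i/ and /o/, so it spirantizes to the fricative [s]. /p/ is a stop between vowels /a/ and /o/, so it spirantizes to the fricative [f]. /d/ is a stop between vowels /o/ and /a/, so it spirantizes to the fricative [z]. /xuhitohapoodaez/ → xuhisohafoozaez.
Rule 2 (intervocalic voicing): no segment meets the environment; /xuhisohafoozaez/ is unchanged.
Rule 3 (intervocalic h-deletion): /h/ occurs between vowels /u/ and /i/, so it deletes. /h/ occurs between vowels /o/ and /a/, so it deletes. /xuhisohafoozaez/ → xuisoafoozaez.
Rule 4 (final devoicing): /z/ is a voiced obstruent in word-final position, so it devoices to [s]. /xuisoafoozaez/ → xuisoafoozaes.

xuisoafoozaes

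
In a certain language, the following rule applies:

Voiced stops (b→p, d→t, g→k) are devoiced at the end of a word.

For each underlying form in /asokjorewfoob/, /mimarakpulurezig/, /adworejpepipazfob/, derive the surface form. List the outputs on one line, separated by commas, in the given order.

/asokjorewfoob/: /b/ is a voiced stop in word-final position, so it devoices to [p]. → [asokjorewfoop].
/mimarakpulurezig/: /g/ is a voiced stop in word-final position, so it devoices to [k]. → [mimarakpulurezik].
/adworejpepipazfob/: /b/ is a voiced stop in word-final position, so it devoices to [p]. → [adworejpepipazfop].

asokjorewfoop, mimarakpulurezik, adworejpepipazfop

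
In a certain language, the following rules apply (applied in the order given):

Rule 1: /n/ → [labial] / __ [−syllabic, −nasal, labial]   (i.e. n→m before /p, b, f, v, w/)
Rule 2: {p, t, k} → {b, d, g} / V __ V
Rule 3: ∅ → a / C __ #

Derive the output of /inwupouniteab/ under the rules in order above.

imwubounideaba

Rule 1 (nasal place assimilation): /n/ precedes the labial consonant /w/, so it assimilates in place to [m]. /inwupouniteab/ → imwupouniteab.
Rule 2 (intervocalic voicing): /p/ is a voiceless stop between vowels /u/ and /o/, so it voices to [b]. /t/ is a voiceless stop between vowels /i/ and /e/, so it voices to [d]. /imwupouniteab/ → imwubounideab.
Rule 3 (final a-epenthesis): the form ends in the consonant /b/, so [a] is inserted word-finally. /imwubounideab/ → imwubounideaba.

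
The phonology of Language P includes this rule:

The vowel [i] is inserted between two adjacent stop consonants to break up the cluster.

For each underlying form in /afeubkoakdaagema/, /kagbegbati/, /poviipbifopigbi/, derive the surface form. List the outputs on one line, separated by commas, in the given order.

/afeubkoakdaagema/: /b/ and /k/ form a stop–stop cluster, so [i] is inserted between them. /k/ and /d/ form a stop–stop cluster, so [i] is inserted between them. → [afeubikoakidaagema].
/kagbegbati/: /g/ and /b/ form a stop–stop cluster, so [i] is inserted between them. /g/ and /b/ form a stop–stop cluster, so [i] is inserted between them. → [kagibegibati].
/poviipbifopigbi/: /p/ and /b/ form a stop–stop cluster, so [i] is inserted between them. /g/ and /b/ form a stop–stop cluster, so [i] is inserted between them. → [poviipibifopigibi].

afeubikoakidaagema, kagibegibati, poviipibifopigibi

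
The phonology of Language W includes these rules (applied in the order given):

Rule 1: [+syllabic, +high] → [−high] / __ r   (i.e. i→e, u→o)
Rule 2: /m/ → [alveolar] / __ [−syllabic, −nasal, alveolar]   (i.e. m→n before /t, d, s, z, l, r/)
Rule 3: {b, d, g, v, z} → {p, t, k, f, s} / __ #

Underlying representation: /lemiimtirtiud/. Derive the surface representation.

Rule 1 (pre-rhotic lowering): /i/ is a high vowel immediately before /r/, so it lowers to [e]. /lemiimtirtiud/ → lemiimtertiud.
Rule 2 (nasal place assimilation): /m/ precedes the alveolar consonant /t/, so it assimilates in place to [n]. /lemiimtertiud/ → lemiintertiud.
Rule 3 (final devoicing): /d/ is a voiced obstruent in word-final position, so it devoices to [t]. /lemiintertiud/ → lemiintertiut.

lemiintertiut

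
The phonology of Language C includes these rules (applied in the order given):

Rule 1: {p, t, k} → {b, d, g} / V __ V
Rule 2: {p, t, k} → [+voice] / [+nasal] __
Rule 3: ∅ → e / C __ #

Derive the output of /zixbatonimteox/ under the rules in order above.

Rule 1 (intervocalic voicing): /t/ is a voiceless stop between vowels /a/ and /o/, so it voices to [d]. /zixbatonimteox/ → zixbadonimteox.
Rule 2 (post-nasal voicing): /t/ is a voiceless stop immediately after the nasal /m/, so it voices to [d]. /zixbadonimteox/ → zixbadonimdeox.
Rule 3 (final e-epenthesis): the form ends in the consonant /x/, so [e] is inserted word-finally. /zixbadonimdeox/ → zixbadonimdeoxe.

zixbadonimdeoxe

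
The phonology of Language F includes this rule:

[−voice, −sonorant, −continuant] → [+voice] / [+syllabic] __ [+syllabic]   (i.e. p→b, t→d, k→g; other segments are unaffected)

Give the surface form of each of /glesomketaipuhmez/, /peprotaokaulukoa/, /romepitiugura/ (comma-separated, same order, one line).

/glesomketaipuhmez/: /t/ is a voiceless stop between vowels /e/ and /a/, so it voices to [d]. /p/ is a voiceless stop between vowels /i/ and /u/, so it voices to [b]. → [glesomkedaibuhmez].
/peprotaokaulukoa/: /t/ is a voiceless stop between vowels /o/ and /a/, so it voices to [d]. /k/ is a voiceless stop between vowels /o/ and /a/, so it voices to [g]. /k/ is a voiceless stop between vowels /u/ and /o/, so it voices to [g]. → [peprodaogaulugoa].
/romepitiugura/: /p/ is a voiceless stop between vowels /e/ and /i/, so it voices to [b]. /t/ is a voiceless stop between vowels /i/ and /i/, so it voices to [d]. → [romebidiugura].

glesomkedaibuhmez, peprodaogaulugoa, romebidiugura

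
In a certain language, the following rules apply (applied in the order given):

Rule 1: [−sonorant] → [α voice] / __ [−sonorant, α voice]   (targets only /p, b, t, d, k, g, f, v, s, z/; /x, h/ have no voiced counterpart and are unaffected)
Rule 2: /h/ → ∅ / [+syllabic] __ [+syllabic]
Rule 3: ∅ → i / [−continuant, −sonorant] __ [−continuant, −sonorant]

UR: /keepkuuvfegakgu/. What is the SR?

keepikuuffegagigu

Rule 1 (regressive voicing assimilation): /v/ precedes the voiceless obstruent /f/, so it devoices to [f] by assimilation. /k/ precedes the voiced obstruent /g/, so it voices to [g] by assimilation. /keepkuuvfegakgu/ → keepkuuffegaggu.
Rule 2 (intervocalic h-deletion): no segment meets the environment; /keepkuuffegaggu/ is unchanged.
Rule 3 (stop-cluster i-epenthesis): /p/ and /k/ form a stop–stop cluster, so [i] is inserted between them. /g/ and /g/ form a stop–stop cluster, so [i] is inserted between them. /keepkuuffegaggu/ → keepikuuffegagigu.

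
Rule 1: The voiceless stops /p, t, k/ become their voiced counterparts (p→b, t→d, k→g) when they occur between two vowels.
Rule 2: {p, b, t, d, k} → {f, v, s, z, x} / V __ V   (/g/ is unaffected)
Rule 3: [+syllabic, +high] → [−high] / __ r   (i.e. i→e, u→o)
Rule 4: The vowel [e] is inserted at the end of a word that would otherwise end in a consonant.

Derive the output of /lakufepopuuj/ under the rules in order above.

Rule 1 (intervocalic voicing): /k/ is a voiceless stop between vowels /a/ and /u/, so it voices to [g]. /p/ is a voiceless stop between vowels /e/ and /o/, so it voices to [b]. /p/ is a voiceless stop between vowels /o/ and /u/, so it voices to [b]. /lakufepopuuj/ → lagufebobuuj.
Rule 2 (intervocalic spirantization): /b/ is a stop between vowels /e/ and /o/, so it spirantizes to the fricative [v]. /b/ is a stop between vowels /o/ and /u/, so it spirantizes to the fricative [v]. /lagufebobuuj/ → lagufevovuuj.
Rule 3 (pre-rhotic lowering): no segment meets the environment; /lagufevovuuj/ is unchanged.
Rule 4 (final e-epenthesis): the form ends in the consonant /j/, so [e] is inserted word-finally. /lagufevovuuj/ → lagufevovuuje.

lagufevovuuje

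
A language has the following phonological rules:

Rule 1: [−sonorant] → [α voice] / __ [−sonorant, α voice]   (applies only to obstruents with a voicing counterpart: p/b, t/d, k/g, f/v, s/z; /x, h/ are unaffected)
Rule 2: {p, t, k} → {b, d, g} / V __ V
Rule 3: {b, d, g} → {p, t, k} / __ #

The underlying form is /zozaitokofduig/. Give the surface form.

zozaidogovduik

Rule 1 (regressive voicing assimilation): /f/ precedes the voiced obstruent /d/, so it voices to [v] by assimilation. /zozaitokofduig/ → zozaitokovduig.
Rule 2 (intervocalic voicing): /t/ is a voiceless stop between vowels /i/ and /o/, so it voices to [d]. /k/ is a voiceless stop between vowels /o/ and /o/, so it voices to [g]. /zozaitokovduig/ → zozaidogovduig.
Rule 3 (final devoicing): /g/ is a voiced stop in word-final position, so it devoices to [k]. /zozaidogovduig/ → zozaidogovduik.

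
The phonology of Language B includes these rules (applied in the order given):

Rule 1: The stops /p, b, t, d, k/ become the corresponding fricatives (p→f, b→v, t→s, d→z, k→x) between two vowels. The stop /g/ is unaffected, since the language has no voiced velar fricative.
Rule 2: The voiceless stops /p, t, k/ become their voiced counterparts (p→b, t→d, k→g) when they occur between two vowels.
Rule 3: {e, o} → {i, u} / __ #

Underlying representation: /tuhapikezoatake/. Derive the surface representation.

Rule 1 (intervocalic spirantization): /p/ is a stop between vowels /a/ and /i/, so it spirantizes to the fricative [f]. /k/ is a stop between vowels /i/ and /e/, so it spirantizes to the fricative [x]. /t/ is a stop between vowels /a/ and /a/, so it spirantizes to the fricative [s]. /k/ is a stop between vowels /a/ and /e/, so it spirantizes to the fricative [x]. /tuhapikezoatake/ → tuhafixezoasaxe.
Rule 2 (intervocalic voicing): no segment meets the environment; /tuhafixezoasaxe/ is unchanged.
Rule 3 (final vowel raising): /e/ is a mid vowel in word-final position, so it raises to [i]. /tuhafixezoasaxe/ → tuhafixezoasaxi.

tuhafixezoasaxi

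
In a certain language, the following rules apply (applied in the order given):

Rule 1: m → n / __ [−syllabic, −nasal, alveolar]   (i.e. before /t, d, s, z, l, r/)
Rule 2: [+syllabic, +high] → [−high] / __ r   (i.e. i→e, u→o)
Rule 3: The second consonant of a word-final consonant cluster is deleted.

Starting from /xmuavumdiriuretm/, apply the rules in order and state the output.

xmuavunderioret

Rule 1 (nasal place assimilation): /m/ precedes the alveolar consonant /d/, so it assimilates in place to [n]. /xmuavumdiriuretm/ → xmuavundiriuretm.
Rule 2 (pre-rhotic lowering): /i/ is a high vowel immediately before /r/, so it lowers to [e]. /u/ is a high vowel immediately before /r/, so it lowers to [o]. /xmuavundiriuretm/ → xmuavunderioretm.
Rule 3 (final cluster simplification): /m/ is the second consonant of a word-final cluster /tm/, so it deletes. /xmuavunderioretm/ → xmuavunderioret.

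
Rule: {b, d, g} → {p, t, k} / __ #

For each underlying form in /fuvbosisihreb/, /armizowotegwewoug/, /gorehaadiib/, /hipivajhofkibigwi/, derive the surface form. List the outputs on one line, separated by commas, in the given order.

/fuvbosisihreb/: /b/ is a voiced stop in word-final position, so it devoices to [p]. → [fuvbosisihrep].
/armizowotegwewoug/: /g/ is a voiced stop in word-final position, so it devoices to [k]. → [armizowotegwewouk].
/gorehaadiib/: /b/ is a voiced stop in word-final position, so it devoices to [p]. → [gorehaadiip].
/hipivajhofkibigwi/: the rule's environment is not met; surfaces unchanged as [hipivajhofkibigwi].

fuvbosisihrep, armizowotegwewouk, gorehaadiip, hipivajhofkibigwi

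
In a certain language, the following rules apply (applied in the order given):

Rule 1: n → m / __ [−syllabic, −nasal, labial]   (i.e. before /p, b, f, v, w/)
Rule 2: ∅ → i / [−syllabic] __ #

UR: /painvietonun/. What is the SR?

Rule 1 (nasal place assimilation): /n/ precedes the labial consonant /v/, so it assimilates in place to [m]. /painvietonun/ → paimvietonun.
Rule 2 (final i-epenthesis): the form ends in the consonant /n/, so [i] is inserted word-finally. /paimvietonun/ → paimvietonuni.

paimvietonuni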